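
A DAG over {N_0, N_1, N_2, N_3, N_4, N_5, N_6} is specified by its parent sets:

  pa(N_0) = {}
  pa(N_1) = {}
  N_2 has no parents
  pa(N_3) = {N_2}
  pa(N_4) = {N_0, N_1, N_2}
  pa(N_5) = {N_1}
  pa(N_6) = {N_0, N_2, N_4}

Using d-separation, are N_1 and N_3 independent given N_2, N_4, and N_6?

There are 3 undirected paths between N_1 and N_3; checking each against the conditioning set {N_2, N_4, N_6}:
Path 1: N_1 → N_4 ← N_2 → N_3
  N_2 is a fork here and N_2 is conditioned on, so the path is blocked at N_2.
Path 2: N_1 → N_4 → N_6 ← N_2 → N_3
  N_4 is a chain here and N_4 is conditioned on, so the path is blocked at N_4.
Path 3: N_1 → N_4 ← N_0 → N_6 ← N_2 → N_3
  N_2 is a fork here and N_2 is conditioned on, so the path is blocked at N_2.
All paths are blocked; N_1 ⊥ N_3 | {N_2, N_4, N_6} holds.

Yes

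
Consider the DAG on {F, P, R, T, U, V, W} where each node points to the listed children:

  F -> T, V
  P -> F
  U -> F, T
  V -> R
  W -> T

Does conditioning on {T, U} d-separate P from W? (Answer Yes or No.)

No

There are 2 undirected paths between P and W; checking each against the conditioning set {T, U}:
  1. P → F → T ← W — F:chain[open]; T:collider[open] ⇒ active
  2. P → F ← U → T ← W — F:collider[open]; U:fork[blocks]; T:collider[open] ⇒ blocked
Since the path P → F → T ← W is active, P and W are not d-separated given {T, U}.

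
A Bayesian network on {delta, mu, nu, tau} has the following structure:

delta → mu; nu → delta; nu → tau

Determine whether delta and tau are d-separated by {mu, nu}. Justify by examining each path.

Yes — delta and tau are d-separated given {mu, nu}.

Only one path connects delta and tau:
  1. delta ← nu → tau — nu:fork[blocks] ⇒ blocked
Every path is blocked, so delta and tau are d-separated given {mu, nu}.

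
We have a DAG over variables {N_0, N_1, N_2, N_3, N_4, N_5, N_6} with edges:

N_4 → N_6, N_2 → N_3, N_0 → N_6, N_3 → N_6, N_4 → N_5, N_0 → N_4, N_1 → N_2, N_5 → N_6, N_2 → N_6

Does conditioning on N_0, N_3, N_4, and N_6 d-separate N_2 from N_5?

No — N_2 and N_5 are not d-separated given {N_0, N_3, N_4, N_6}.

6 paths connect N_2 and N_5; each must be blocked for d-separation to hold:
Path 1: N_2 → N_6 ← N_5
  N_6 is a collider and N_6 is conditioned on, which opens it — no node blocks this path, so it is active.
Path 2: N_2 → N_6 ← N_4 → N_5
  N_4 is a fork here and N_4 is conditioned on, so the path is blocked at N_4.
Path 3: N_2 → N_6 ← N_0 → N_4 → N_5
  N_0 is a fork here and N_0 is conditioned on, so the path is blocked at N_0.
Path 4: N_2 → N_3 → N_6 ← N_5
  N_3 is a chain here and N_3 is conditioned on, so the path is blocked at N_3.
Path 5: N_2 → N_3 → N_6 ← N_4 → N_5
  N_3 is a chain here and N_3 is conditioned on, so the path is blocked at N_3.
Path 6: N_2 → N_3 → N_6 ← N_0 → N_4 → N_5
  N_3 is a chain here and N_3 is conditioned on, so the path is blocked at N_3.
At least one path is unblocked, so d-separation fails.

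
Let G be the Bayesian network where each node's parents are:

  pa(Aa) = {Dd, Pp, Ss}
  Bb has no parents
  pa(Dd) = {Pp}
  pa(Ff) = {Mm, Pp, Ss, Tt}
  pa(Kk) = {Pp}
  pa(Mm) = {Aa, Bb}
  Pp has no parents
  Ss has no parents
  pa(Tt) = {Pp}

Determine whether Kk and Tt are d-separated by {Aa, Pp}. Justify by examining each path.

6 paths connect Kk and Tt; each must be blocked for d-separation to hold:
Path 1: Kk ← Pp → Ff ← Tt
  Pp is a fork here and Pp is conditioned on, so the path is blocked at Pp.
Path 2: Kk ← Pp → Aa → Mm → Ff ← Tt
  Pp is a fork here and Pp is conditioned on, so the path is blocked at Pp.
Path 3: Kk ← Pp → Aa ← Ss → Ff ← Tt
  Pp is a fork here and Pp is conditioned on, so the path is blocked at Pp.
Path 4: Kk ← Pp → Dd → Aa → Mm → Ff ← Tt
  Pp is a fork here and Pp is conditioned on, so the path is blocked at Pp.
Path 5: Kk ← Pp → Dd → Aa ← Ss → Ff ← Tt
  Pp is a fork here and Pp is conditioned on, so the path is blocked at Pp.
Path 6: Kk ← Pp → Tt
  Pp is a fork here and Pp is conditioned on, so the path is blocked at Pp.
Since every path is blocked, d-separation holds.

Yes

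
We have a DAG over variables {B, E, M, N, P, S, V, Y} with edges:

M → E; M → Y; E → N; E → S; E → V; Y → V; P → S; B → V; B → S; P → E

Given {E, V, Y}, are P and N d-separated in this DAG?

There are 4 undirected paths between P and N; checking each against the conditioning set {E, V, Y}:
  1. P → E → N — E:chain[blocks] ⇒ blocked
  2. P → S ← E → N — S:collider[blocks]; E:fork[blocks] ⇒ blocked
  3. P → S ← B → V ← E → N — S:collider[blocks]; B:fork[open]; V:collider[open]; E:fork[blocks] ⇒ blocked
  4. P → S ← B → V ← Y ← M → E → N — S:collider[blocks]; B:fork[open]; V:collider[open]; Y:chain[blocks]; M:fork[open]; E:chain[blocks] ⇒ blocked
Since every path is blocked, d-separation holds.

Yes — P and N are d-separated given {E, V, Y}.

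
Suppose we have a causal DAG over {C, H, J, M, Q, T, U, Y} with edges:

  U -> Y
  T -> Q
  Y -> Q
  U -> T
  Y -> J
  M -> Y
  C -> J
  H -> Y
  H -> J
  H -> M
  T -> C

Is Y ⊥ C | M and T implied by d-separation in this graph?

Yes — Y and C are d-separated given {M, T}.

5 paths connect Y and C; each must be blocked for d-separation to hold:
  1. Y ← U → T → C — U:fork[open]; T:chain[blocks] ⇒ blocked
  2. Y → J ← C — J:collider[blocks] ⇒ blocked
  3. Y → Q ← T → C — Q:collider[blocks]; T:fork[blocks] ⇒ blocked
  4. Y ← H → J ← C — H:fork[open]; J:collider[blocks] ⇒ blocked
  5. Y ← M ← H → J ← C — M:chain[blocks]; H:fork[open]; J:collider[blocks] ⇒ blocked
Every path is blocked, so Y and C are d-separated given {M, T}.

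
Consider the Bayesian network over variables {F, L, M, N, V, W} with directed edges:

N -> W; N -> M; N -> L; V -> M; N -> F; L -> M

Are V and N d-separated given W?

Yes

We examine all 2 paths between V and N:
Path 1: V → M ← N
  M is a collider here and neither M nor any of its descendants is conditioned on, so the collider stays closed — the path is blocked at M.
Path 2: V → M ← L ← N
  M is a collider here and neither M nor any of its descendants is conditioned on, so the collider stays closed — the path is blocked at M.
All paths are blocked; V ⊥ N | {W} holds.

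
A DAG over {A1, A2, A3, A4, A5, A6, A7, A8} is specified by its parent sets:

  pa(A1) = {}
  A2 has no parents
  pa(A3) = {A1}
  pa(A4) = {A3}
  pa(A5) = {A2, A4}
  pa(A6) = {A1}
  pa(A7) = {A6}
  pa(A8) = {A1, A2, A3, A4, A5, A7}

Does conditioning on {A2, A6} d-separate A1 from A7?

Yes

We examine all 6 paths between A1 and A7:
Path 1: A1 → A8 ← A7
  A8 is a collider here and neither A8 nor any of its descendants is conditioned on, so the collider stays closed — the path is blocked at A8.
Path 2: A1 → A3 → A8 ← A7
  A8 is a collider here and neither A8 nor any of its descendants is conditioned on, so the collider stays closed — the path is blocked at A8.
Path 3: A1 → A3 → A4 → A5 ← A2 → A8 ← A7
  A5 is a collider here and neither A5 nor any of its descendants is conditioned on, so the collider stays closed — the path is blocked at A5.
Path 4: A1 → A3 → A4 → A5 → A8 ← A7
  A8 is a collider here and neither A8 nor any of its descendants is conditioned on, so the collider stays closed — the path is blocked at A8.
Path 5: A1 → A3 → A4 → A8 ← A7
  A8 is a collider here and neither A8 nor any of its descendants is conditioned on, so the collider stays closed — the path is blocked at A8.
Path 6: A1 → A6 → A7
  A6 is a chain here and A6 is conditioned on, so the path is blocked at A6.
Since every path is blocked, d-separation holds.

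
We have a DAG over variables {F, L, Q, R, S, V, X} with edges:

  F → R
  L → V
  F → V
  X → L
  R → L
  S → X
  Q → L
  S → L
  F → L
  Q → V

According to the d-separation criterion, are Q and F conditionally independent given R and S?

6 paths connect Q and F; each must be blocked for d-separation to hold:
  1. Q → V ← F — V:collider[blocks] ⇒ blocked
  2. Q → V ← L ← R ← F — V:collider[blocks]; L:chain[open]; R:chain[blocks] ⇒ blocked
  3. Q → V ← L ← F — V:collider[blocks]; L:chain[open] ⇒ blocked
  4. Q → L → V ← F — L:chain[open]; V:collider[blocks] ⇒ blocked
  5. Q → L ← R ← F — L:collider[blocks]; R:chain[blocks] ⇒ blocked
  6. Q → L ← F — L:collider[blocks] ⇒ blocked
All paths are blocked; Q ⊥ F | {R, S} holds.

Yes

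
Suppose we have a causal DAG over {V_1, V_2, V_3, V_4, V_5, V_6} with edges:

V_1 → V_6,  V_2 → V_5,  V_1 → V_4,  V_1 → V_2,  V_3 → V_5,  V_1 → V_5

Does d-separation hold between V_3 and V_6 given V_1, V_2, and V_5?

Enumerating the 2 paths from V_3 to V_6 and testing each for blocking by {V_1, V_2, V_5}:
Path 1: V_3 → V_5 ← V_1 → V_6
  V_1 is a fork here and V_1 is conditioned on, so the path is blocked at V_1.
Path 2: V_3 → V_5 ← V_2 ← V_1 → V_6
  V_2 is a chain here and V_2 is conditioned on, so the path is blocked at V_2.
Since every path is blocked, d-separation holds.

Yes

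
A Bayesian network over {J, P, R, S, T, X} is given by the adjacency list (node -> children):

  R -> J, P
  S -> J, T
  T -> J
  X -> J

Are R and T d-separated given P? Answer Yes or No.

Yes

We examine all 2 paths between R and T:
Path 1: R → J ← T
  J is a collider here and neither J nor any of its descendants is conditioned on, so the collider stays closed — the path is blocked at J.
Path 2: R → J ← S → T
  J is a collider here and neither J nor any of its descendants is conditioned on, so the collider stays closed — the path is blocked at J.
Since every path is blocked, d-separation holds.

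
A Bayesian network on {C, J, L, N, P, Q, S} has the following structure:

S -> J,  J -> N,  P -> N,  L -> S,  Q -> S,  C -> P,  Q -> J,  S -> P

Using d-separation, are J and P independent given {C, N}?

No

We examine all 3 paths between J and P:
Path 1: J → N ← P
  N is a collider and N is conditioned on, which opens it — no node blocks this path, so it is active.
Path 2: J ← S → P
  S is a fork and S is not conditioned on — no node blocks this path, so it is active.
Path 3: J ← Q → S → P
  Q is a fork and Q is not conditioned on; S is a chain and S is not conditioned on — no node blocks this path, so it is active.
At least one path is unblocked, so d-separation fails.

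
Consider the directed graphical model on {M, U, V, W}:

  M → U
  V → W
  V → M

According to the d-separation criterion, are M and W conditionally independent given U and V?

Only one path connects M and W:
Path 1: M ← V → W
  V is a fork here and V is conditioned on, so the path is blocked at V.
All paths are blocked; M ⊥ W | {U, V} holds.

Yes — M and W are d-separated given {U, V}.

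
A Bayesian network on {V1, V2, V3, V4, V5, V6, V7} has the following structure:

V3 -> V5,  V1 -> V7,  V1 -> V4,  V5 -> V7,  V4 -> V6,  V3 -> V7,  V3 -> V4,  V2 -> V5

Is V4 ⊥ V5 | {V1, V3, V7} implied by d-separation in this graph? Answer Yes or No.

Enumerating the 4 paths from V4 to V5 and testing each for blocking by {V1, V3, V7}:
Path 1: V4 ← V1 → V7 ← V3 → V5
  V1 is a fork here and V1 is conditioned on, so the path is blocked at V1.
Path 2: V4 ← V1 → V7 ← V5
  V1 is a fork here and V1 is conditioned on, so the path is blocked at V1.
Path 3: V4 ← V3 → V5
  V3 is a fork here and V3 is conditioned on, so the path is blocked at V3.
Path 4: V4 ← V3 → V7 ← V5
  V3 is a fork here and V3 is conditioned on, so the path is blocked at V3.
Every path is blocked, so V4 and V5 are d-separated given {V1, V3, V7}.

Yes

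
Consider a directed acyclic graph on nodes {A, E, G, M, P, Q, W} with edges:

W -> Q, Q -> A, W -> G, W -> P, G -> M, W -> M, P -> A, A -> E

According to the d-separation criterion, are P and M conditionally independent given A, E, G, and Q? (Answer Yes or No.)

We examine all 4 paths between P and M:
Path 1: P → A ← Q ← W → G → M
  Q is a chain here and Q is conditioned on, so the path is blocked at Q.
Path 2: P → A ← Q ← W → M
  Q is a chain here and Q is conditioned on, so the path is blocked at Q.
Path 3: P ← W → G → M
  G is a chain here and G is conditioned on, so the path is blocked at G.
Path 4: P ← W → M
  W is a fork and W is not conditioned on — no node blocks this path, so it is active.
At least one path is unblocked, so d-separation fails.

No — P and M are not d-separated given {A, E, G, Q}.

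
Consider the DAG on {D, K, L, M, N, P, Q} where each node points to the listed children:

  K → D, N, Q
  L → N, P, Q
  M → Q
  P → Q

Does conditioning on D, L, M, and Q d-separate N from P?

No

We examine all 4 paths between N and P:
  1. N ← K → Q ← P — K:fork[open]; Q:collider[open] ⇒ active
  2. N ← K → Q ← L → P — K:fork[open]; Q:collider[open]; L:fork[blocks] ⇒ blocked
  3. N ← L → P — L:fork[blocks] ⇒ blocked
  4. N ← L → Q ← P — L:fork[blocks]; Q:collider[open] ⇒ blocked
Since the path N ← K → Q ← P is active, N and P are not d-separated given {D, L, M, Q}.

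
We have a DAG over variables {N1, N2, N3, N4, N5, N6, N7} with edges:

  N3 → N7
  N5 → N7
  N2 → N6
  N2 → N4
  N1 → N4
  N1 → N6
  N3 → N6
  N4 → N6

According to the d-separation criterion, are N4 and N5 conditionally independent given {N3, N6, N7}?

Enumerating the 3 paths from N4 to N5 and testing each for blocking by {N3, N6, N7}:
  1. N4 ← N1 → N6 ← N3 → N7 ← N5 — N1:fork[open]; N6:collider[open]; N3:fork[blocks]; N7:collider[open] ⇒ blocked
  2. N4 → N6 ← N3 → N7 ← N5 — N6:collider[open]; N3:fork[blocks]; N7:collider[open] ⇒ blocked
  3. N4 ← N2 → N6 ← N3 → N7 ← N5 — N2:fork[open]; N6:collider[open]; N3:fork[blocks]; N7:collider[open] ⇒ blocked
Every path is blocked, so N4 and N5 are d-separated given {N3, N6, N7}.

Yes — N4 and N5 are d-separated given {N3, N6, N7}.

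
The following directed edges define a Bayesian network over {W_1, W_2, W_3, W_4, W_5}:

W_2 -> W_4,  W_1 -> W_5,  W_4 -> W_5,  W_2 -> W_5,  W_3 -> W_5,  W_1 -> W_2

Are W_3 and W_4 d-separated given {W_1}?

There are 3 undirected paths between W_3 and W_4; checking each against the conditioning set {W_1}:
Path 1: W_3 → W_5 ← W_4
  W_5 is a collider here and neither W_5 nor any of its descendants is conditioned on, so the collider stays closed — the path is blocked at W_5.
Path 2: W_3 → W_5 ← W_2 → W_4
  W_5 is a collider here and neither W_5 nor any of its descendants is conditioned on, so the collider stays closed — the path is blocked at W_5.
Path 3: W_3 → W_5 ← W_1 → W_2 → W_4
  W_5 is a collider here and neither W_5 nor any of its descendants is conditioned on, so the collider stays closed — the path is blocked at W_5.
All paths are blocked; W_3 ⊥ W_4 | {W_1} holds.

Yes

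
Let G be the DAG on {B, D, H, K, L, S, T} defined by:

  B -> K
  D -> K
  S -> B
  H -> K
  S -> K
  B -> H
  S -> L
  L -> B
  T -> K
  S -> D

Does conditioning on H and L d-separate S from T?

We examine all 6 paths between S and T:
  1. S → K ← T — K:collider[blocks] ⇒ blocked
  2. S → B → K ← T — B:chain[open]; K:collider[blocks] ⇒ blocked
  3. S → B → H → K ← T — B:chain[open]; H:chain[blocks]; K:collider[blocks] ⇒ blocked
  4. S → D → K ← T — D:chain[open]; K:collider[blocks] ⇒ blocked
  5. S → L → B → K ← T — L:chain[blocks]; B:chain[open]; K:collider[blocks] ⇒ blocked
  6. S → L → B → H → K ← T — L:chain[blocks]; B:chain[open]; H:chain[blocks]; K:collider[blocks] ⇒ blocked
Since every path is blocked, d-separation holds.

Yes — S and T are d-separated given {H, L}.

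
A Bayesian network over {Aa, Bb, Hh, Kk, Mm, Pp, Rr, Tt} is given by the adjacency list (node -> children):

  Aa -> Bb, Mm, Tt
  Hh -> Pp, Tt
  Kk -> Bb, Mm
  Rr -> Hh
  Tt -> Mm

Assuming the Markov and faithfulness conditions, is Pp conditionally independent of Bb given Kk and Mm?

No

We examine all 4 paths between Pp and Bb:
Path 1: Pp ← Hh → Tt → Mm ← Kk → Bb
  Kk is a fork here and Kk is conditioned on, so the path is blocked at Kk.
Path 2: Pp ← Hh → Tt → Mm ← Aa → Bb
  Hh is a fork and Hh is not conditioned on; Tt is a chain and Tt is not conditioned on; Mm is a collider and Mm is conditioned on, which opens it; Aa is a fork and Aa is not conditioned on — no node blocks this path, so it is active.
Path 3: Pp ← Hh → Tt ← Aa → Bb
  Hh is a fork and Hh is not conditioned on; Tt is a collider and its descendant Mm is conditioned on, which opens it; Aa is a fork and Aa is not conditioned on — no node blocks this path, so it is active.
Path 4: Pp ← Hh → Tt ← Aa → Mm ← Kk → Bb
  Kk is a fork here and Kk is conditioned on, so the path is blocked at Kk.
At least one path is unblocked, so d-separation fails.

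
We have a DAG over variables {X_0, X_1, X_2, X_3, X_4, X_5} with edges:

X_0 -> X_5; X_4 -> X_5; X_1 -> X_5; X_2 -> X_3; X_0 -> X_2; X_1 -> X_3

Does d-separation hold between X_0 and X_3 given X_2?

2 paths connect X_0 and X_3; each must be blocked for d-separation to hold:
Path 1: X_0 → X_2 → X_3
  X_2 is a chain here and X_2 is conditioned on, so the path is blocked at X_2.
Path 2: X_0 → X_5 ← X_1 → X_3
  X_5 is a collider here and neither X_5 nor any of its descendants is conditioned on, so the collider stays closed — the path is blocked at X_5.
All paths are blocked; X_0 ⊥ X_3 | {X_2} holds.

Yes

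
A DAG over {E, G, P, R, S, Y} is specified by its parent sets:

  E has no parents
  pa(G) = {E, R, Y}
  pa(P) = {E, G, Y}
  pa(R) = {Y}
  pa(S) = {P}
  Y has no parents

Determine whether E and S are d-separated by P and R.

We examine all 4 paths between E and S:
  1. E → P → S — P:chain[blocks] ⇒ blocked
  2. E → G → P → S — G:chain[open]; P:chain[blocks] ⇒ blocked
  3. E → G ← Y → P → S — G:collider[open]; Y:fork[open]; P:chain[blocks] ⇒ blocked
  4. E → G ← R ← Y → P → S — G:collider[open]; R:chain[blocks]; Y:fork[open]; P:chain[blocks] ⇒ blocked
All paths are blocked; E ⊥ S | {P, R} holds.

Yes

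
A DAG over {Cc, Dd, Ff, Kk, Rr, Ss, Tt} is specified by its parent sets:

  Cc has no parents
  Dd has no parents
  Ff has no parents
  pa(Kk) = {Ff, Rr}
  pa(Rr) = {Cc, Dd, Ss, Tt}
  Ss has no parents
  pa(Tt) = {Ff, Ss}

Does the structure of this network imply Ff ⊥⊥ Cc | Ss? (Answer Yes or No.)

Yes

Enumerating the 3 paths from Ff to Cc and testing each for blocking by {Ss}:
Path 1: Ff → Kk ← Rr ← Cc
  Kk is a collider here and neither Kk nor any of its descendants is conditioned on, so the collider stays closed — the path is blocked at Kk.
Path 2: Ff → Tt ← Ss → Rr ← Cc
  Tt is a collider here and neither Tt nor any of its descendants is conditioned on, so the collider stays closed — the path is blocked at Tt.
Path 3: Ff → Tt → Rr ← Cc
  Rr is a collider here and neither Rr nor any of its descendants is conditioned on, so the collider stays closed — the path is blocked at Rr.
Since every path is blocked, d-separation holds.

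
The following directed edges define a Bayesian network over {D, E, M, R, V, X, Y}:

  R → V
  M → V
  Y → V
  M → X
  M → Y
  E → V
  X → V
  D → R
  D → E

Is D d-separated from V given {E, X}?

Enumerating the 2 paths from D to V and testing each for blocking by {E, X}:
  1. D → R → V — R:chain[open] ⇒ active
  2. D → E → V — E:chain[blocks] ⇒ blocked
At least one path is unblocked, so d-separation fails.

No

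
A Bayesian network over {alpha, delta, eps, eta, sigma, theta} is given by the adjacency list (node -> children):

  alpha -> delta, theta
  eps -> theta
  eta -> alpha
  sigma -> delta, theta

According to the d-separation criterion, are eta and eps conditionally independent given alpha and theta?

Yes

We examine all 2 paths between eta and eps:
Path 1: eta → alpha → delta ← sigma → theta ← eps
  alpha is a chain here and alpha is conditioned on, so the path is blocked at alpha.
Path 2: eta → alpha → theta ← eps
  alpha is a chain here and alpha is conditioned on, so the path is blocked at alpha.
Since every path is blocked, d-separation holds.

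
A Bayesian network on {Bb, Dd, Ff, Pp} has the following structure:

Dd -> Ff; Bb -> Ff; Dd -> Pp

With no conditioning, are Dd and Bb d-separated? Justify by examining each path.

Yes

There is one path between Dd and Bb:
Path 1: Dd → Ff ← Bb
  Ff is a collider here and neither Ff nor any of its descendants is conditioned on, so the collider stays closed — the path is blocked at Ff.
All paths are blocked; Dd ⊥ Bb | ∅ holds.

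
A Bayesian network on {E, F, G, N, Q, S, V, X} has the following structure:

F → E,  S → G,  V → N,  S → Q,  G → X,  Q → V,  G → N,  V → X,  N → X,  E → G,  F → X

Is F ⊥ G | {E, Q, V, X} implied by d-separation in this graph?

No — F and G are not d-separated given {E, Q, V, X}.

6 paths connect F and G; each must be blocked for d-separation to hold:
  1. F → E → G — E:chain[blocks] ⇒ blocked
  2. F → X ← V ← Q ← S → G — X:collider[open]; V:chain[blocks]; Q:chain[blocks]; S:fork[open] ⇒ blocked
  3. F → X ← V → N ← G — X:collider[open]; V:fork[blocks]; N:collider[open] ⇒ blocked
  4. F → X ← G — X:collider[open] ⇒ active
  5. F → X ← N ← V ← Q ← S → G — X:collider[open]; N:chain[open]; V:chain[blocks]; Q:chain[blocks]; S:fork[open] ⇒ blocked
  6. F → X ← N ← G — X:collider[open]; N:chain[open] ⇒ active
At least one path is unblocked, so d-separation fails.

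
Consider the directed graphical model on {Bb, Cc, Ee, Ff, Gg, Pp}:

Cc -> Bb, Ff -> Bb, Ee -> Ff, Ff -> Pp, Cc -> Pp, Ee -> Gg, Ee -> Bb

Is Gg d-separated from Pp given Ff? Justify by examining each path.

Enumerating the 4 paths from Gg to Pp and testing each for blocking by {Ff}:
Path 1: Gg ← Ee → Ff → Bb ← Cc → Pp
  Ff is a chain here and Ff is conditioned on, so the path is blocked at Ff.
Path 2: Gg ← Ee → Ff → Pp
  Ff is a chain here and Ff is conditioned on, so the path is blocked at Ff.
Path 3: Gg ← Ee → Bb ← Ff → Pp
  Bb is a collider here and neither Bb nor any of its descendants is conditioned on, so the collider stays closed — the path is blocked at Bb.
Path 4: Gg ← Ee → Bb ← Cc → Pp
  Bb is a collider here and neither Bb nor any of its descendants is conditioned on, so the collider stays closed — the path is blocked at Bb.
Every path is blocked, so Gg and Pp are d-separated given {Ff}.

Yes — Gg and Pp are d-separated given {Ff}.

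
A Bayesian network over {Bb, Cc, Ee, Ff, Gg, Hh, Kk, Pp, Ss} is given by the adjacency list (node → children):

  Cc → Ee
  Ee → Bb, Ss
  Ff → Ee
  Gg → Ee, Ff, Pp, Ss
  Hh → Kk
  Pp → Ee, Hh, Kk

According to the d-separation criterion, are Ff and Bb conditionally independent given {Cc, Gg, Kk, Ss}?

4 paths connect Ff and Bb; each must be blocked for d-separation to hold:
Path 1: Ff → Ee → Bb
  Ee is a chain and Ee is not conditioned on — no node blocks this path, so it is active.
Path 2: Ff ← Gg → Pp → Ee → Bb
  Gg is a fork here and Gg is conditioned on, so the path is blocked at Gg.
Path 3: Ff ← Gg → Ss ← Ee → Bb
  Gg is a fork here and Gg is conditioned on, so the path is blocked at Gg.
Path 4: Ff ← Gg → Ee → Bb
  Gg is a fork here and Gg is conditioned on, so the path is blocked at Gg.
Because an active path exists, Ff and Bb are not d-separated.

No — Ff and Bb are not d-separated given {Cc, Gg, Kk, Ss}.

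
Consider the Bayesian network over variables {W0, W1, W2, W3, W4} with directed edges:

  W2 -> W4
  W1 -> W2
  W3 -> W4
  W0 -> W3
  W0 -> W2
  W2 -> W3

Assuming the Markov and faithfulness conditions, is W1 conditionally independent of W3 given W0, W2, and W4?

Enumerating the 3 paths from W1 to W3 and testing each for blocking by {W0, W2, W4}:
Path 1: W1 → W2 → W3
  W2 is a chain here and W2 is conditioned on, so the path is blocked at W2.
Path 2: W1 → W2 ← W0 → W3
  W0 is a fork here and W0 is conditioned on, so the path is blocked at W0.
Path 3: W1 → W2 → W4 ← W3
  W2 is a chain here and W2 is conditioned on, so the path is blocked at W2.
Since every path is blocked, d-separation holds.

Yes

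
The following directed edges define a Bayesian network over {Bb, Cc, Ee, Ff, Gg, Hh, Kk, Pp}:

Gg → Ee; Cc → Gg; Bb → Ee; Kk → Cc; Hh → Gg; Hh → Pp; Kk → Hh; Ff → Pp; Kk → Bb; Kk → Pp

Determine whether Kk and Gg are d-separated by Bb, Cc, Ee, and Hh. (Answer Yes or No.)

Yes

We examine all 4 paths between Kk and Gg:
Path 1: Kk → Pp ← Hh → Gg
  Pp is a collider here and neither Pp nor any of its descendants is conditioned on, so the collider stays closed — the path is blocked at Pp.
Path 2: Kk → Cc → Gg
  Cc is a chain here and Cc is conditioned on, so the path is blocked at Cc.
Path 3: Kk → Bb → Ee ← Gg
  Bb is a chain here and Bb is conditioned on, so the path is blocked at Bb.
Path 4: Kk → Hh → Gg
  Hh is a chain here and Hh is conditioned on, so the path is blocked at Hh.
Every path is blocked, so Kk and Gg are d-separated given {Bb, Cc, Ee, Hh}.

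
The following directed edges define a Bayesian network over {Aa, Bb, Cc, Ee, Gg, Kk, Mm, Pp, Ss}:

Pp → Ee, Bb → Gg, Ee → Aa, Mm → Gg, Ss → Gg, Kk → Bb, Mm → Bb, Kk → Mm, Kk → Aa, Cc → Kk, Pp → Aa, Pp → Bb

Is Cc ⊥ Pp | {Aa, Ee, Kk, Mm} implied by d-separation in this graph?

Yes — Cc and Pp are d-separated given {Aa, Ee, Kk, Mm}.

5 paths connect Cc and Pp; each must be blocked for d-separation to hold:
Path 1: Cc → Kk → Aa ← Ee ← Pp
  Kk is a chain here and Kk is conditioned on, so the path is blocked at Kk.
Path 2: Cc → Kk → Aa ← Pp
  Kk is a chain here and Kk is conditioned on, so the path is blocked at Kk.
Path 3: Cc → Kk → Mm → Bb ← Pp
  Kk is a chain here and Kk is conditioned on, so the path is blocked at Kk.
Path 4: Cc → Kk → Mm → Gg ← Bb ← Pp
  Kk is a chain here and Kk is conditioned on, so the path is blocked at Kk.
Path 5: Cc → Kk → Bb ← Pp
  Kk is a chain here and Kk is conditioned on, so the path is blocked at Kk.
Every path is blocked, so Cc and Pp are d-separated given {Aa, Ee, Kk, Mm}.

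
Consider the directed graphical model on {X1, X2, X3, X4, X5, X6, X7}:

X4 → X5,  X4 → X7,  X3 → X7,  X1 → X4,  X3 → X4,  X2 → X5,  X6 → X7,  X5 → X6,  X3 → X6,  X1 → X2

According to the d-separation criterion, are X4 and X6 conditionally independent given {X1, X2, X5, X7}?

No — X4 and X6 are not d-separated given {X1, X2, X5, X7}.

There are 6 undirected paths between X4 and X6; checking each against the conditioning set {X1, X2, X5, X7}:
  1. X4 → X5 → X6 — X5:chain[blocks] ⇒ blocked
  2. X4 → X7 ← X6 — X7:collider[open] ⇒ active
  3. X4 → X7 ← X3 → X6 — X7:collider[open]; X3:fork[open] ⇒ active
  4. X4 ← X1 → X2 → X5 → X6 — X1:fork[blocks]; X2:chain[blocks]; X5:chain[blocks] ⇒ blocked
  5. X4 ← X3 → X7 ← X6 — X3:fork[open]; X7:collider[open] ⇒ active
  6. X4 ← X3 → X6 — X3:fork[open] ⇒ active
Because an active path exists, X4 and X6 are not d-separated.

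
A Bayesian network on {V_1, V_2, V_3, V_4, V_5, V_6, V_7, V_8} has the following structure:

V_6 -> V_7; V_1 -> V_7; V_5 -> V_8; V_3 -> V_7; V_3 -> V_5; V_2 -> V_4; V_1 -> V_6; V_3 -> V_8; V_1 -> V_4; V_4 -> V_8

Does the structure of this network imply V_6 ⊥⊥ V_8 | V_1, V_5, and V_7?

No

Enumerating the 6 paths from V_6 to V_8 and testing each for blocking by {V_1, V_5, V_7}:
  1. V_6 → V_7 ← V_3 → V_5 → V_8 — V_7:collider[open]; V_3:fork[open]; V_5:chain[blocks] ⇒ blocked
  2. V_6 → V_7 ← V_3 → V_8 — V_7:collider[open]; V_3:fork[open] ⇒ active
  3. V_6 → V_7 ← V_1 → V_4 → V_8 — V_7:collider[open]; V_1:fork[blocks]; V_4:chain[open] ⇒ blocked
  4. V_6 ← V_1 → V_7 ← V_3 → V_5 → V_8 — V_1:fork[blocks]; V_7:collider[open]; V_3:fork[open]; V_5:chain[blocks] ⇒ blocked
  5. V_6 ← V_1 → V_7 ← V_3 → V_8 — V_1:fork[blocks]; V_7:collider[open]; V_3:fork[open] ⇒ blocked
  6. V_6 ← V_1 → V_4 → V_8 — V_1:fork[blocks]; V_4:chain[open] ⇒ blocked
Since the path V_6 → V_7 ← V_3 → V_8 is active, V_6 and V_8 are not d-separated given {V_1, V_5, V_7}.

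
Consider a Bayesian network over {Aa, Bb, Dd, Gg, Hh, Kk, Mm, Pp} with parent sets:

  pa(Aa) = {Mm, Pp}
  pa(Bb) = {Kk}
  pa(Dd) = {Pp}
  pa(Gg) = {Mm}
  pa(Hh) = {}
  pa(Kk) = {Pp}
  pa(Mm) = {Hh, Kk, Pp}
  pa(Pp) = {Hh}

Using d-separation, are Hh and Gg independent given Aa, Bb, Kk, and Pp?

Enumerating the 4 paths from Hh to Gg and testing each for blocking by {Aa, Bb, Kk, Pp}:
Path 1: Hh → Pp → Mm → Gg
  Pp is a chain here and Pp is conditioned on, so the path is blocked at Pp.
Path 2: Hh → Pp → Kk → Mm → Gg
  Pp is a chain here and Pp is conditioned on, so the path is blocked at Pp.
Path 3: Hh → Pp → Aa ← Mm → Gg
  Pp is a chain here and Pp is conditioned on, so the path is blocked at Pp.
Path 4: Hh → Mm → Gg
  Mm is a chain and Mm is not conditioned on — no node blocks this path, so it is active.
Since the path Hh → Mm → Gg is active, Hh and Gg are not d-separated given {Aa, Bb, Kk, Pp}.

No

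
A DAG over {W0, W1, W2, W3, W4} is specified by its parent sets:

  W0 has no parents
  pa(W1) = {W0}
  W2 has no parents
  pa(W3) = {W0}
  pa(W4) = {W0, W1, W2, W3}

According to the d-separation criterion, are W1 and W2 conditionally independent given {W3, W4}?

There are 3 undirected paths between W1 and W2; checking each against the conditioning set {W3, W4}:
Path 1: W1 ← W0 → W3 → W4 ← W2
  W3 is a chain here and W3 is conditioned on, so the path is blocked at W3.
Path 2: W1 ← W0 → W4 ← W2
  W0 is a fork and W0 is not conditioned on; W4 is a collider and W4 is conditioned on, which opens it — no node blocks this path, so it is active.
Path 3: W1 → W4 ← W2
  W4 is a collider and W4 is conditioned on, which opens it — no node blocks this path, so it is active.
Because an active path exists, W1 and W2 are not d-separated.

No — W1 and W2 are not d-separated given {W3, W4}.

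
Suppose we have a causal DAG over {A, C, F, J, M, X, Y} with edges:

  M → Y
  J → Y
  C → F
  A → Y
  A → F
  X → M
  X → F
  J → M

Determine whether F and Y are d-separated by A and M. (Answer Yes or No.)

There are 3 undirected paths between F and Y; checking each against the conditioning set {A, M}:
Path 1: F ← X → M ← J → Y
  X is a fork and X is not conditioned on; M is a collider and M is conditioned on, which opens it; J is a fork and J is not conditioned on — no node blocks this path, so it is active.
Path 2: F ← X → M → Y
  M is a chain here and M is conditioned on, so the path is blocked at M.
Path 3: F ← A → Y
  A is a fork here and A is conditioned on, so the path is blocked at A.
Since the path F ← X → M ← J → Y is active, F and Y are not d-separated given {A, M}.

No — F and Y are not d-separated given {A, M}.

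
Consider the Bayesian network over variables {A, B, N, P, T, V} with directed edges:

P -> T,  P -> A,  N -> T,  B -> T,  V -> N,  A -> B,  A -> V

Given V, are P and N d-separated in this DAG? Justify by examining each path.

Yes

There are 4 undirected paths between P and N; checking each against the conditioning set {V}:
Path 1: P → A → V → N
  V is a chain here and V is conditioned on, so the path is blocked at V.
Path 2: P → A → B → T ← N
  T is a collider here and neither T nor any of its descendants is conditioned on, so the collider stays closed — the path is blocked at T.
Path 3: P → T ← N
  T is a collider here and neither T nor any of its descendants is conditioned on, so the collider stays closed — the path is blocked at T.
Path 4: P → T ← B ← A → V → N
  T is a collider here and neither T nor any of its descendants is conditioned on, so the collider stays closed — the path is blocked at T.
All paths are blocked; P ⊥ N | {V} holds.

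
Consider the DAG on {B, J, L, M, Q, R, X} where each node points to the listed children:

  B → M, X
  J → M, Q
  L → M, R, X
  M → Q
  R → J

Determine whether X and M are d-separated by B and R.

There are 4 undirected paths between X and M; checking each against the conditioning set {B, R}:
Path 1: X ← L → R → J → Q ← M
  R is a chain here and R is conditioned on, so the path is blocked at R.
Path 2: X ← L → R → J → M
  R is a chain here and R is conditioned on, so the path is blocked at R.
Path 3: X ← L → M
  L is a fork and L is not conditioned on — no node blocks this path, so it is active.
Path 4: X ← B → M
  B is a fork here and B is conditioned on, so the path is blocked at B.
Since the path X ← L → M is active, X and M are not d-separated given {B, R}.

No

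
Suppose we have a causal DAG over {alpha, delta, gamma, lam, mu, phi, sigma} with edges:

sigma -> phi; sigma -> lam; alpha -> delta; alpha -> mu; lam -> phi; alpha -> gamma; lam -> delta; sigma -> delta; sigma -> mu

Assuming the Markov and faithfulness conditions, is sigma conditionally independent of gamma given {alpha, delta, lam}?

Enumerating the 4 paths from sigma to gamma and testing each for blocking by {alpha, delta, lam}:
  1. sigma → phi ← lam → delta ← alpha → gamma — phi:collider[blocks]; lam:fork[blocks]; delta:collider[open]; alpha:fork[blocks] ⇒ blocked
  2. sigma → mu ← alpha → gamma — mu:collider[blocks]; alpha:fork[blocks] ⇒ blocked
  3. sigma → lam → delta ← alpha → gamma — lam:chain[blocks]; delta:collider[open]; alpha:fork[blocks] ⇒ blocked
  4. sigma → delta ← alpha → gamma — delta:collider[open]; alpha:fork[blocks] ⇒ blocked
Every path is blocked, so sigma and gamma are d-separated given {alpha, delta, lam}.

Yes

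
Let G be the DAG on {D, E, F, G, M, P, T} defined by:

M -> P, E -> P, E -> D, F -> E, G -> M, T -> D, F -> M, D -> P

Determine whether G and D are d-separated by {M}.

Enumerating the 4 paths from G to D and testing each for blocking by {M}:
  1. G → M ← F → E → D — M:collider[open]; F:fork[open]; E:chain[open] ⇒ active
  2. G → M ← F → E → P ← D — M:collider[open]; F:fork[open]; E:chain[open]; P:collider[blocks] ⇒ blocked
  3. G → M → P ← E → D — M:chain[blocks]; P:collider[blocks]; E:fork[open] ⇒ blocked
  4. G → M → P ← D — M:chain[blocks]; P:collider[blocks] ⇒ blocked
Since the path G → M ← F → E → D is active, G and D are not d-separated given {M}.

No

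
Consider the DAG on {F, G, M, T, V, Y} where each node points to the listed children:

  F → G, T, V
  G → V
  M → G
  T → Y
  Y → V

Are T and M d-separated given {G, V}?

There are 4 undirected paths between T and M; checking each against the conditioning set {G, V}:
Path 1: T → Y → V ← F → G ← M
  Y is a chain and Y is not conditioned on; V is a collider and V is conditioned on, which opens it; F is a fork and F is not conditioned on; G is a collider and G is conditioned on, which opens it — no node blocks this path, so it is active.
Path 2: T → Y → V ← G ← M
  G is a chain here and G is conditioned on, so the path is blocked at G.
Path 3: T ← F → V ← G ← M
  G is a chain here and G is conditioned on, so the path is blocked at G.
Path 4: T ← F → G ← M
  F is a fork and F is not conditioned on; G is a collider and G is conditioned on, which opens it — no node blocks this path, so it is active.
Because an active path exists, T and M are not d-separated.

No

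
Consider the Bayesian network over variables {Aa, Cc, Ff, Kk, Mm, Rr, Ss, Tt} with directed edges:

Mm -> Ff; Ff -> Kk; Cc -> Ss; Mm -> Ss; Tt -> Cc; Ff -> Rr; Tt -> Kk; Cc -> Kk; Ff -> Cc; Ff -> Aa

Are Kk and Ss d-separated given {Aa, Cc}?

No

Enumerating the 6 paths from Kk to Ss and testing each for blocking by {Aa, Cc}:
Path 1: Kk ← Cc → Ss
  Cc is a fork here and Cc is conditioned on, so the path is blocked at Cc.
Path 2: Kk ← Cc ← Ff ← Mm → Ss
  Cc is a chain here and Cc is conditioned on, so the path is blocked at Cc.
Path 3: Kk ← Ff ← Mm → Ss
  Ff is a chain and Ff is not conditioned on; Mm is a fork and Mm is not conditioned on — no node blocks this path, so it is active.
Path 4: Kk ← Ff → Cc → Ss
  Cc is a chain here and Cc is conditioned on, so the path is blocked at Cc.
Path 5: Kk ← Tt → Cc → Ss
  Cc is a chain here and Cc is conditioned on, so the path is blocked at Cc.
Path 6: Kk ← Tt → Cc ← Ff ← Mm → Ss
  Tt is a fork and Tt is not conditioned on; Cc is a collider and Cc is conditioned on, which opens it; Ff is a chain and Ff is not conditioned on; Mm is a fork and Mm is not conditioned on — no node blocks this path, so it is active.
Since the path Kk ← Ff ← Mm → Ss is active, Kk and Ss are not d-separated given {Aa, Cc}.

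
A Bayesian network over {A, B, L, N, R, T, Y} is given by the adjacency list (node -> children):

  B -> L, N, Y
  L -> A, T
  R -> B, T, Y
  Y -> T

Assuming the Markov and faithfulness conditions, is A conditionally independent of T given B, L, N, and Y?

There are 5 undirected paths between A and T; checking each against the conditioning set {B, L, N, Y}:
  1. A ← L → T — L:fork[blocks] ⇒ blocked
  2. A ← L ← B ← R → T — L:chain[blocks]; B:chain[blocks]; R:fork[open] ⇒ blocked
  3. A ← L ← B ← R → Y → T — L:chain[blocks]; B:chain[blocks]; R:fork[open]; Y:chain[blocks] ⇒ blocked
  4. A ← L ← B → Y ← R → T — L:chain[blocks]; B:fork[blocks]; Y:collider[open]; R:fork[open] ⇒ blocked
  5. A ← L ← B → Y → T — L:chain[blocks]; B:fork[blocks]; Y:chain[blocks] ⇒ blocked
Since every path is blocked, d-separation holds.

Yes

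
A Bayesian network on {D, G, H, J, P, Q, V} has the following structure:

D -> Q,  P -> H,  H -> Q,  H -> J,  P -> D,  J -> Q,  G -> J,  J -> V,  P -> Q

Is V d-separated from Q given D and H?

No

4 paths connect V and Q; each must be blocked for d-separation to hold:
Path 1: V ← J → Q
  J is a fork and J is not conditioned on — no node blocks this path, so it is active.
Path 2: V ← J ← H → Q
  H is a fork here and H is conditioned on, so the path is blocked at H.
Path 3: V ← J ← H ← P → Q
  H is a chain here and H is conditioned on, so the path is blocked at H.
Path 4: V ← J ← H ← P → D → Q
  H is a chain here and H is conditioned on, so the path is blocked at H.
Because an active path exists, V and Q are not d-separated.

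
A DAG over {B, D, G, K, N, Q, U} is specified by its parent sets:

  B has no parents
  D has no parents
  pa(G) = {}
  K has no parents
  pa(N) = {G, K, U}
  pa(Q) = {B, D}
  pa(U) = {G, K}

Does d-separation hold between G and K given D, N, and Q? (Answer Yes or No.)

No — G and K are not d-separated given {D, N, Q}.

There are 4 undirected paths between G and K; checking each against the conditioning set {D, N, Q}:
Path 1: G → U ← K
  U is a collider and its descendant N is conditioned on, which opens it — no node blocks this path, so it is active.
Path 2: G → U → N ← K
  U is a chain and U is not conditioned on; N is a collider and N is conditioned on, which opens it — no node blocks this path, so it is active.
Path 3: G → N ← U ← K
  N is a collider and N is conditioned on, which opens it; U is a chain and U is not conditioned on — no node blocks this path, so it is active.
Path 4: G → N ← K
  N is a collider and N is conditioned on, which opens it — no node blocks this path, so it is active.
At least one path is unblocked, so d-separation fails.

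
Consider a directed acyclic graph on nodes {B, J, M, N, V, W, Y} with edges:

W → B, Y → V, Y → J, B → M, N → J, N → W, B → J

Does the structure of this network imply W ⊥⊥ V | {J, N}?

No — W and V are not d-separated given {J, N}.

We examine all 2 paths between W and V:
Path 1: W ← N → J ← Y → V
  N is a fork here and N is conditioned on, so the path is blocked at N.
Path 2: W → B → J ← Y → V
  B is a chain and B is not conditioned on; J is a collider and J is conditioned on, which opens it; Y is a fork and Y is not conditioned on — no node blocks this path, so it is active.
Because an active path exists, W and V are not d-separated.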